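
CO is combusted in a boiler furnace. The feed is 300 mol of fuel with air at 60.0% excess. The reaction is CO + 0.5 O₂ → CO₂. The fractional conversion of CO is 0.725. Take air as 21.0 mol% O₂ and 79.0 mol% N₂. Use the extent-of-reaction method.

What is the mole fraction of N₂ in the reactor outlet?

Stoichiometric O₂ = 0.5 × 300 = 150 mol; O₂ fed = 150 × 1.600 = 240 mol.
N₂ fed = 240 × 79/21 = 902.9 mol.
Fuel reacted = 0.725 × 300 → ξ = 217.5 mol.
Outlet (n = n₀ + ν ξ):
  CO: 300 − 1(217.5) = 82.5
  O₂: 240 − 0.5(217.5) = 131.2
  N₂: 902.9 (inert)
  CO₂: 0 + 1(217.5) = 217.5
Total out = 1334 mol; y_N₂ = 902.9 / 1334 = 0.6768.

0.677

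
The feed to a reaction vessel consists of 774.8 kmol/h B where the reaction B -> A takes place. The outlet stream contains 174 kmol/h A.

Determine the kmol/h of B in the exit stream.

For A: n = n₀ + 1ξ → 174 = 0 + 1ξ, giving ξ = 174 kmol/h.
Outlet amounts (n = n₀ + ν ξ):
  B: 774.8 − 1(174) = 600.8
  A: 0 + 1(174) = 174

601 kmol/h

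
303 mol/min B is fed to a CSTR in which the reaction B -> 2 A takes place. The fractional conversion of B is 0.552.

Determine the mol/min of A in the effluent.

B reacted = 0.552 × 303 = 167.3 mol/min; ν_B = −1, so ξ = 167.3/1 = 167.3 mol/min.
Outlet amounts (n = n₀ + ν ξ):
  B: 303 − 1(167.3) = 135.7
  A: 0 + 2(167.3) = 334.5

335 mol/min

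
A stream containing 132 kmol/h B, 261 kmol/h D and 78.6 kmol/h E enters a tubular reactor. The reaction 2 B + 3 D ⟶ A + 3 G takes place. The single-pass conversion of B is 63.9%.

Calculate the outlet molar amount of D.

B reacted = 0.639 × 132 = 84.35 kmol/h; ν_B = −2, so ξ = 84.35/2 = 42.17 kmol/h.
Outlet amounts (n = n₀ + ν ξ):
  B: 132 − 2(42.17) = 47.65
  D: 261 − 3(42.17) = 134.5
  A: 0 + 1(42.17) = 42.17
  G: 0 + 3(42.17) = 126.5
  E: 78.6 (inert)

134 kmol/h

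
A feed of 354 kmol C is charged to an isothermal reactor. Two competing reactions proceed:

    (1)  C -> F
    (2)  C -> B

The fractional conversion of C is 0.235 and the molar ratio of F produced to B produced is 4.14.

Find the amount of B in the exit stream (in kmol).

16.2 kmol

Conversion of C: C consumed = 0.235 × 354 = 83.19 kmol = 1ξ₁ + 1ξ₂.
Selectivity: 1ξ₁ / (1ξ₂) = 4.14 → ξ₁ = 4.14 ξ₂.
Substitute: (1·4.14 + 1) ξ₂ = 83.19 → ξ₂ = 16.18 kmol, ξ₁ = 67.01 kmol.
Outlet amounts (n = n₀ + Σ ν·ξ):
  C: 354 − 1(67.01) − 1(16.18) = 270.8
  F: 0 + 1(67.01) = 67.01
  B: 0 + 1(16.18) = 16.18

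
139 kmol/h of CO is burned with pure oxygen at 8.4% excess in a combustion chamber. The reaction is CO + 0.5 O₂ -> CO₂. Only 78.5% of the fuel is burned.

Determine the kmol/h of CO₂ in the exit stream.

109 kmol/h

Stoichiometric O₂ = 0.5 × 139 = 69.5 kmol/h; O₂ fed = 69.5 × 1.084 = 75.34 kmol/h.
Fuel reacted = 0.785 × 139 → ξ = 109.1 kmol/h.
Outlet (n = n₀ + ν ξ):
  CO: 139 − 1(109.1) = 29.88
  O₂: 75.34 − 0.5(109.1) = 20.78
  CO₂: 0 + 1(109.1) = 109.1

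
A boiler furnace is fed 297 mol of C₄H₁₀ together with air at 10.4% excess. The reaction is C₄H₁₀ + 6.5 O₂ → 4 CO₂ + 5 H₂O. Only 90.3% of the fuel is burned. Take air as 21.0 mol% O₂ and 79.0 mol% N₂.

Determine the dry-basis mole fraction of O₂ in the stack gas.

0.0408

Stoichiometric O₂ = 6.5 × 297 = 1930 mol; O₂ fed = 1930 × 1.104 = 2131 mol.
N₂ fed = 2131 × 79/21 = 8018 mol.
Fuel reacted = 0.903 × 297 → ξ = 268.2 mol.
Outlet (n = n₀ + ν ξ):
  C₄H₁₀: 297 − 1(268.2) = 28.81
  O₂: 2131 − 6.5(268.2) = 388
  N₂: 8018 (inert)
  CO₂: 0 + 4(268.2) = 1073
  H₂O: 0 + 5(268.2) = 1341
Dry total = 9507 mol; y_O₂ (dry) = 388 / 9507 = 0.04081.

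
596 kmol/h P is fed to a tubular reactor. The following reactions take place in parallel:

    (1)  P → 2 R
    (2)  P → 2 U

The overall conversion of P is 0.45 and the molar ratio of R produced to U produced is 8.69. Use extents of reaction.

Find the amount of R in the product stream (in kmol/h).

Conversion of P: P consumed = 0.45 × 596 = 268.2 kmol/h = 1ξ₁ + 1ξ₂.
Selectivity: 2ξ₁ / (2ξ₂) = 8.69 → ξ₁ = 8.69 ξ₂.
Substitute: (1·8.69 + 1) ξ₂ = 268.2 → ξ₂ = 27.68 kmol/h, ξ₁ = 240.5 kmol/h.
Outlet amounts (n = n₀ + Σ ν·ξ):
  P: 596 − 1(240.5) − 1(27.68) = 327.8
  R: 0 + 2(240.5) = 481
  U: 0 + 2(27.68) = 55.36

481 kmol/h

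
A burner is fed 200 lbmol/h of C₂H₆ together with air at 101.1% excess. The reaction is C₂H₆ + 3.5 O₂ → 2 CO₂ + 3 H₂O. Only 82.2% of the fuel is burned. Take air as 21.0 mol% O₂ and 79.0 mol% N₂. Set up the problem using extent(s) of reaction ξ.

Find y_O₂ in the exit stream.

0.119

Stoichiometric O₂ = 3.5 × 200 = 700 lbmol/h; O₂ fed = 700 × 2.011 = 1408 lbmol/h.
N₂ fed = 1408 × 79/21 = 5296 lbmol/h.
Fuel reacted = 0.822 × 200 → ξ = 164.4 lbmol/h.
Outlet (n = n₀ + ν ξ):
  C₂H₆: 200 − 1(164.4) = 35.6
  O₂: 1408 − 3.5(164.4) = 832.3
  N₂: 5296 (inert)
  CO₂: 0 + 2(164.4) = 328.8
  H₂O: 0 + 3(164.4) = 493.2
Total out = 6986 lbmol/h; y_O₂ = 832.3 / 6986 = 0.1191.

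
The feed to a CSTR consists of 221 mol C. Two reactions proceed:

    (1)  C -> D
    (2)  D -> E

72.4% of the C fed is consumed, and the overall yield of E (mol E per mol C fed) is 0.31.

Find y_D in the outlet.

0.414

Conversion of C: C consumed = 1ξ₁ = 0.724 × 221 → ξ₁ = 160 mol.
Yield of E: 1ξ₂ / 221 = 0.31 → ξ₂ = 68.51 mol.
Outlet amounts (n = n₀ + Σ ν·ξ):
  C: 221 − 1(160) = 61
  D: 0 + 1(160) − 1(68.51) = 91.49
  E: 0 + 1(68.51) = 68.51
Total out = 221 mol; y_D = 91.49 / 221 = 0.414.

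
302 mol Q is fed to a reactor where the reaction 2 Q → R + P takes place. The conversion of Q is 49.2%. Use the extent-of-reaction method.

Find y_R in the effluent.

0.246

Q reacted = 0.492 × 302 = 148.6 mol; ν_Q = −2, so ξ = 148.6/2 = 74.29 mol.
Outlet amounts (n = n₀ + ν ξ):
  Q: 302 − 2(74.29) = 153.4
  R: 0 + 1(74.29) = 74.29
  P: 0 + 1(74.29) = 74.29
Total out = 302 mol; y_R = 74.29 / 302 = 0.246.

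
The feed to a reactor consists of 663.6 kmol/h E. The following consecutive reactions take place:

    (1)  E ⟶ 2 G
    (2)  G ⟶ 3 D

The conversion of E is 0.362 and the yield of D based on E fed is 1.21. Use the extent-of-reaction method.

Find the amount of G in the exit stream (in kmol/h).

Conversion of E: E consumed = 1ξ₁ = 0.362 × 663.6 → ξ₁ = 240.2 kmol/h.
Yield of D: 3ξ₂ / 663.6 = 1.21 → ξ₂ = 267.7 kmol/h.
Outlet amounts (n = n₀ + Σ ν·ξ):
  E: 663.6 − 1(240.2) = 423.4
  G: 0 + 2(240.2) − 1(267.7) = 212.8
  D: 0 + 3(267.7) = 803

213 kmol/h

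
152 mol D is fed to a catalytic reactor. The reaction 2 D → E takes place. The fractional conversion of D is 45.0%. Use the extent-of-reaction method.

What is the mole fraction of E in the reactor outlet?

D reacted = 0.45 × 152 = 68.4 mol; ν_D = −2, so ξ = 68.4/2 = 34.2 mol.
Outlet amounts (n = n₀ + ν ξ):
  D: 152 − 2(34.2) = 83.6
  E: 0 + 1(34.2) = 34.2
Total out = 117.8 mol; y_E = 34.2 / 117.8 = 0.2903.

0.29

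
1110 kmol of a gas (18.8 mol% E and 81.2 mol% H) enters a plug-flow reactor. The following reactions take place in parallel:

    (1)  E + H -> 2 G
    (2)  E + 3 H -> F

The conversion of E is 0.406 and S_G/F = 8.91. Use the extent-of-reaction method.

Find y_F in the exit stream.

Conversion of E: E consumed = 0.406 × 208.7 = 84.72 kmol = 1ξ₁ + 1ξ₂.
Selectivity: 2ξ₁ / (1ξ₂) = 8.91 → ξ₁ = 4.455 ξ₂.
Substitute: (1·4.455 + 1) ξ₂ = 84.72 → ξ₂ = 15.53 kmol, ξ₁ = 69.19 kmol.
Outlet amounts (n = n₀ + Σ ν·ξ):
  E: 208.7 − 1(69.19) − 1(15.53) = 124
  H: 901.3 − 1(69.19) − 3(15.53) = 785.5
  G: 0 + 2(69.19) = 138.4
  F: 0 + 1(15.53) = 15.53
Total out = 1063 kmol; y_F = 15.53 / 1063 = 0.01461.

0.0146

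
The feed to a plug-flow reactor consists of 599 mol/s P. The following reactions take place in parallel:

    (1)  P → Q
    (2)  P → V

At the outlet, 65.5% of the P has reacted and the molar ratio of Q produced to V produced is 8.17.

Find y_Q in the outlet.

0.584

Conversion of P: P consumed = 0.655 × 599 = 392.3 mol/s = 1ξ₁ + 1ξ₂.
Selectivity: 1ξ₁ / (1ξ₂) = 8.17 → ξ₁ = 8.17 ξ₂.
Substitute: (1·8.17 + 1) ξ₂ = 392.3 → ξ₂ = 42.79 mol/s, ξ₁ = 349.6 mol/s.
Outlet amounts (n = n₀ + Σ ν·ξ):
  P: 599 − 1(349.6) − 1(42.79) = 206.7
  Q: 0 + 1(349.6) = 349.6
  V: 0 + 1(42.79) = 42.79
Total out = 599 mol/s; y_Q = 349.6 / 599 = 0.5836.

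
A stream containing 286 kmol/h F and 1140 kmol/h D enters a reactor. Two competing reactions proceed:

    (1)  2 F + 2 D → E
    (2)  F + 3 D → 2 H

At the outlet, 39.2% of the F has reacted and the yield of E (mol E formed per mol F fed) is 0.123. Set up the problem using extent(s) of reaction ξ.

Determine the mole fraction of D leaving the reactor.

0.763

Yield of E: 1ξ₁ / 286 = 0.123 → ξ₁ = 35.18 kmol/h.
Conversion of F: 2ξ₁ + 1ξ₂ = 0.392 × 286 = 112.1 → ξ₂ = 41.76 kmol/h.
Outlet amounts (n = n₀ + Σ ν·ξ):
  F: 286 − 2(35.18) − 1(41.76) = 173.9
  D: 1140 − 2(35.18) − 3(41.76) = 944.4
  E: 0 + 1(35.18) = 35.18
  H: 0 + 2(41.76) = 83.51
Total out = 1237 kmol/h; y_D = 944.4 / 1237 = 0.7635.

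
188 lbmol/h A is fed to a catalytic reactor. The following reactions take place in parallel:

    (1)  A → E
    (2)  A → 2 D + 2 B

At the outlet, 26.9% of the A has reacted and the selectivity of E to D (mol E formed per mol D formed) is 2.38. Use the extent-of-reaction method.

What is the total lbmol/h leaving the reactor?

Conversion of A: A consumed = 0.269 × 188 = 50.57 lbmol/h = 1ξ₁ + 1ξ₂.
Selectivity: 1ξ₁ / (2ξ₂) = 2.38 → ξ₁ = 4.76 ξ₂.
Substitute: (1·4.76 + 1) ξ₂ = 50.57 → ξ₂ = 8.78 lbmol/h, ξ₁ = 41.79 lbmol/h.
Outlet amounts (n = n₀ + Σ ν·ξ):
  A: 188 − 1(41.79) − 1(8.78) = 137.4
  E: 0 + 1(41.79) = 41.79
  D: 0 + 2(8.78) = 17.56
  B: 0 + 2(8.78) = 17.56
Total out = 137.4 + 41.79 + 17.56 + 17.56 = 214.3 lbmol/h.

214 lbmol/h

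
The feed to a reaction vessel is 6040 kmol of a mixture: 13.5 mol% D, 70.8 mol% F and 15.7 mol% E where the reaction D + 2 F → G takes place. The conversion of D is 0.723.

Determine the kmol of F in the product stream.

3100 kmol

D reacted = 0.723 × 815.4 = 589.5 kmol; ν_D = −1, so ξ = 589.5/1 = 589.5 kmol.
Outlet amounts (n = n₀ + ν ξ):
  D: 815.4 − 1(589.5) = 225.9
  F: 4276 − 2(589.5) = 3097
  G: 0 + 1(589.5) = 589.5
  E: 948.3 (inert)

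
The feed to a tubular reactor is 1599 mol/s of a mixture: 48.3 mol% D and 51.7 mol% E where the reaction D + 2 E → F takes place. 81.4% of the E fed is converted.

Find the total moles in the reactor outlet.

E reacted = 0.814 × 826.7 = 672.9 mol/s; ν_E = −2, so ξ = 672.9/2 = 336.5 mol/s.
Outlet amounts (n = n₀ + ν ξ):
  D: 772.3 − 1(336.5) = 435.9
  E: 826.7 − 2(336.5) = 153.8
  F: 0 + 1(336.5) = 336.5
Total out = 435.9 + 153.8 + 336.5 = 926.1 mol/s.

926 mol/s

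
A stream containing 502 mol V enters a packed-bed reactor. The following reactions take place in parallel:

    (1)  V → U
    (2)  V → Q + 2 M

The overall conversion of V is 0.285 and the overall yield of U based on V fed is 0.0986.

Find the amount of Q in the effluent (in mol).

Yield of U: 1ξ₁ / 502 = 0.0986 → ξ₁ = 49.5 mol.
Conversion of V: 1ξ₁ + 1ξ₂ = 0.285 × 502 = 143.1 → ξ₂ = 93.57 mol.
Outlet amounts (n = n₀ + Σ ν·ξ):
  V: 502 − 1(49.5) − 1(93.57) = 358.9
  U: 0 + 1(49.5) = 49.5
  Q: 0 + 1(93.57) = 93.57
  M: 0 + 2(93.57) = 187.1

93.6 mol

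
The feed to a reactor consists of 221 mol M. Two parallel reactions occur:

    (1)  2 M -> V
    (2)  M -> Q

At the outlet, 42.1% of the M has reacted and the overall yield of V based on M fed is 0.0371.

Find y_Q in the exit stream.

Yield of V: 1ξ₁ / 221 = 0.0371 → ξ₁ = 8.199 mol.
Conversion of M: 2ξ₁ + 1ξ₂ = 0.421 × 221 = 93.04 → ξ₂ = 76.64 mol.
Outlet amounts (n = n₀ + Σ ν·ξ):
  M: 221 − 2(8.199) − 1(76.64) = 128
  V: 0 + 1(8.199) = 8.199
  Q: 0 + 1(76.64) = 76.64
Total out = 212.8 mol; y_Q = 76.64 / 212.8 = 0.3602.

0.36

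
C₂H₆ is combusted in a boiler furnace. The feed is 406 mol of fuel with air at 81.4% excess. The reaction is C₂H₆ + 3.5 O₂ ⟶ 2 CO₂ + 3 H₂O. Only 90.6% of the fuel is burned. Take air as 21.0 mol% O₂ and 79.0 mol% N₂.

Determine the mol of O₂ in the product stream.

Stoichiometric O₂ = 3.5 × 406 = 1421 mol; O₂ fed = 1421 × 1.814 = 2578 mol.
N₂ fed = 2578 × 79/21 = 9697 mol.
Fuel reacted = 0.906 × 406 → ξ = 367.8 mol.
Outlet (n = n₀ + ν ξ):
  C₂H₆: 406 − 1(367.8) = 38.16
  O₂: 2578 − 3.5(367.8) = 1290
  N₂: 9697 (inert)
  CO₂: 0 + 2(367.8) = 735.7
  H₂O: 0 + 3(367.8) = 1104

1290 mol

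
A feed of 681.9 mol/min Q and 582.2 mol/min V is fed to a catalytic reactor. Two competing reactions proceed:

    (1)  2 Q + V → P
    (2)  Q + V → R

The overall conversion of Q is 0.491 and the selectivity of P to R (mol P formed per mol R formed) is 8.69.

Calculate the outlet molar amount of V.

406 mol/min

Conversion of Q: Q consumed = 0.491 × 681.9 = 334.8 mol/min = 2ξ₁ + 1ξ₂.
Selectivity: 1ξ₁ / (1ξ₂) = 8.69 → ξ₁ = 8.69 ξ₂.
Substitute: (2·8.69 + 1) ξ₂ = 334.8 → ξ₂ = 18.22 mol/min, ξ₁ = 158.3 mol/min.
Outlet amounts (n = n₀ + Σ ν·ξ):
  Q: 681.9 − 2(158.3) − 1(18.22) = 347.1
  V: 582.2 − 1(158.3) − 1(18.22) = 405.7
  P: 0 + 1(158.3) = 158.3
  R: 0 + 1(18.22) = 18.22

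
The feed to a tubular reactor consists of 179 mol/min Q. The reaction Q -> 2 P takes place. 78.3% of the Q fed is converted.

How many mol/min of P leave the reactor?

Q reacted = 0.783 × 179 = 140.2 mol/min; ν_Q = −1, so ξ = 140.2/1 = 140.2 mol/min.
Outlet amounts (n = n₀ + ν ξ):
  Q: 179 − 1(140.2) = 38.84
  P: 0 + 2(140.2) = 280.3

280 mol/min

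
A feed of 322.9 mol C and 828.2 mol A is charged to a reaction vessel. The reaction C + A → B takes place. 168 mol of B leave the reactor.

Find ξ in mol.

ξ = 168 mol

For B: n = n₀ + 1ξ → 168 = 0 + 1ξ, giving ξ = 168 mol.
Outlet amounts (n = n₀ + ν ξ):
  C: 322.9 − 1(168) = 154.9
  A: 828.2 − 1(168) = 660.2
  B: 0 + 1(168) = 168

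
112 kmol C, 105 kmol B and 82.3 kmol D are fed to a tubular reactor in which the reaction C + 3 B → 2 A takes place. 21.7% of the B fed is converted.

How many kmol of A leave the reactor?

B reacted = 0.217 × 105 = 22.79 kmol; ν_B = −3, so ξ = 22.79/3 = 7.595 kmol.
Outlet amounts (n = n₀ + ν ξ):
  C: 112 − 1(7.595) = 104.4
  B: 105 − 3(7.595) = 82.22
  A: 0 + 2(7.595) = 15.19
  D: 82.3 (inert)

15.2 kmol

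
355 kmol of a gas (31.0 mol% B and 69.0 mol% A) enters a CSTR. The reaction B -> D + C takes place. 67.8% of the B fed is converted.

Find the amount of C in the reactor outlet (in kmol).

B reacted = 0.678 × 110 = 74.61 kmol; ν_B = −1, so ξ = 74.61/1 = 74.61 kmol.
Outlet amounts (n = n₀ + ν ξ):
  B: 110 − 1(74.61) = 35.44
  D: 0 + 1(74.61) = 74.61
  C: 0 + 1(74.61) = 74.61
  A: 244.9 (inert)

74.6 kmol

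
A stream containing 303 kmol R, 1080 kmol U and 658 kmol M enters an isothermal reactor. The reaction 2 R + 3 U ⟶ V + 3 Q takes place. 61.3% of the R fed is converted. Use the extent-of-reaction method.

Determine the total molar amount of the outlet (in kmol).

1950 kmol

R reacted = 0.613 × 303 = 185.7 kmol; ν_R = −2, so ξ = 185.7/2 = 92.87 kmol.
Outlet amounts (n = n₀ + ν ξ):
  R: 303 − 2(92.87) = 117.3
  U: 1080 − 3(92.87) = 801.4
  V: 0 + 1(92.87) = 92.87
  Q: 0 + 3(92.87) = 278.6
  M: 658 (inert)
Total out = 117.3 + 801.4 + 92.87 + 278.6 + 658 = 1948 kmol.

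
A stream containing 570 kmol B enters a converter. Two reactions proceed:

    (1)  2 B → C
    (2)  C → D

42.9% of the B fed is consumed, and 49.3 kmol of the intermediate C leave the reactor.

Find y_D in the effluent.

0.163

Conversion of B: B consumed = 2ξ₁ = 0.429 × 570 → ξ₁ = 122.3 kmol.
C balance: n_C = 0 + 1ξ₁ − 1ξ₂ = 49.3 → ξ₂ = (1·122.3 − 49.3)/1 = 72.97 kmol.
Outlet amounts (n = n₀ + Σ ν·ξ):
  B: 570 − 2(122.3) = 325.5
  C: 0 + 1(122.3) − 1(72.97) = 49.3
  D: 0 + 1(72.97) = 72.97
Total out = 447.7 kmol; y_D = 72.97 / 447.7 = 0.163.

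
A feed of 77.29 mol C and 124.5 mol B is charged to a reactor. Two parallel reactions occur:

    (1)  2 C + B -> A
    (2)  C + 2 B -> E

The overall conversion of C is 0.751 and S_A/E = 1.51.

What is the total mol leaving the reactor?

129 mol

Conversion of C: C consumed = 0.751 × 77.29 = 58.04 mol = 2ξ₁ + 1ξ₂.
Selectivity: 1ξ₁ / (1ξ₂) = 1.51 → ξ₁ = 1.51 ξ₂.
Substitute: (2·1.51 + 1) ξ₂ = 58.04 → ξ₂ = 14.44 mol, ξ₁ = 21.8 mol.
Outlet amounts (n = n₀ + Σ ν·ξ):
  C: 77.29 − 2(21.8) − 1(14.44) = 19.25
  B: 124.5 − 1(21.8) − 2(14.44) = 73.82
  A: 0 + 1(21.8) = 21.8
  E: 0 + 1(14.44) = 14.44
Total out = 19.25 + 73.82 + 21.8 + 14.44 = 129.3 mol.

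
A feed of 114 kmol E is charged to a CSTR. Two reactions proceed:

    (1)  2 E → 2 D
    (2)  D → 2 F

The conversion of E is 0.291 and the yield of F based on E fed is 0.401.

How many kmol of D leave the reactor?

10.3 kmol

Conversion of E: E consumed = 2ξ₁ = 0.291 × 114 → ξ₁ = 16.59 kmol.
Yield of F: 2ξ₂ / 114 = 0.401 → ξ₂ = 22.86 kmol.
Outlet amounts (n = n₀ + Σ ν·ξ):
  E: 114 − 2(16.59) = 80.83
  D: 0 + 2(16.59) − 1(22.86) = 10.32
  F: 0 + 2(22.86) = 45.71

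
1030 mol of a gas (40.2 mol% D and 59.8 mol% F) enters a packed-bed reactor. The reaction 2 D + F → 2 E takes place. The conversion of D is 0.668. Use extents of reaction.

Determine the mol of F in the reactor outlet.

478 mol

D reacted = 0.668 × 414.1 = 276.6 mol; ν_D = −2, so ξ = 276.6/2 = 138.3 mol.
Outlet amounts (n = n₀ + ν ξ):
  D: 414.1 − 2(138.3) = 137.5
  F: 615.9 − 1(138.3) = 477.6
  E: 0 + 2(138.3) = 276.6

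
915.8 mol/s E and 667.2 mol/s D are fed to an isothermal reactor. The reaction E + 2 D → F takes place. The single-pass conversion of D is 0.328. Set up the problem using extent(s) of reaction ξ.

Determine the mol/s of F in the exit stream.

D reacted = 0.328 × 667.2 = 218.8 mol/s; ν_D = −2, so ξ = 218.8/2 = 109.4 mol/s.
Outlet amounts (n = n₀ + ν ξ):
  E: 915.8 − 1(109.4) = 806.4
  D: 667.2 − 2(109.4) = 448.4
  F: 0 + 1(109.4) = 109.4

109 mol/s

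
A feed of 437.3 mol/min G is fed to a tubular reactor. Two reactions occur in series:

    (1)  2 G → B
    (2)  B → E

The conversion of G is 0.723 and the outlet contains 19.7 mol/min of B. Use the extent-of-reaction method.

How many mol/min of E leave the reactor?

138 mol/min

Conversion of G: G consumed = 2ξ₁ = 0.723 × 437.3 → ξ₁ = 158.1 mol/min.
B balance: n_B = 0 + 1ξ₁ − 1ξ₂ = 19.7 → ξ₂ = (1·158.1 − 19.7)/1 = 138.4 mol/min.
Outlet amounts (n = n₀ + Σ ν·ξ):
  G: 437.3 − 2(158.1) = 121.1
  B: 0 + 1(158.1) − 1(138.4) = 19.7
  E: 0 + 1(138.4) = 138.4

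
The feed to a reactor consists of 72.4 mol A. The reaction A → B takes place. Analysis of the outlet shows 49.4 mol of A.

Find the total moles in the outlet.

For A: n = n₀ − 1ξ → 49.4 = 72.4 − 1ξ, giving ξ = 23 mol.
Outlet amounts (n = n₀ + ν ξ):
  A: 72.4 − 1(23) = 49.4
  B: 0 + 1(23) = 23
Total out = 49.4 + 23 = 72.4 mol.

72.4 mol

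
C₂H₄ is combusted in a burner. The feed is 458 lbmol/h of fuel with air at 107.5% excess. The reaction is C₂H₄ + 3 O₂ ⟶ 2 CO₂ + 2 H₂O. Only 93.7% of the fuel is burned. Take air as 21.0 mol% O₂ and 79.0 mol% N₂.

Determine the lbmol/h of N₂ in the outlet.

10700 lbmol/h

Stoichiometric O₂ = 3 × 458 = 1374 lbmol/h; O₂ fed = 1374 × 2.075 = 2851 lbmol/h.
N₂ fed = 2851 × 79/21 = 10730 lbmol/h.
Fuel reacted = 0.937 × 458 → ξ = 429.1 lbmol/h.
Outlet (n = n₀ + ν ξ):
  C₂H₄: 458 − 1(429.1) = 28.85
  O₂: 2851 − 3(429.1) = 1564
  N₂: 10730 (inert)
  CO₂: 0 + 2(429.1) = 858.3
  H₂O: 0 + 2(429.1) = 858.3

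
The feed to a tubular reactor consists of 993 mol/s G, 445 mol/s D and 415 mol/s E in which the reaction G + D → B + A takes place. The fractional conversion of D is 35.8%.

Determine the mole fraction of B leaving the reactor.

0.086

D reacted = 0.358 × 445 = 159.3 mol/s; ν_D = −1, so ξ = 159.3/1 = 159.3 mol/s.
Outlet amounts (n = n₀ + ν ξ):
  G: 993 − 1(159.3) = 833.7
  D: 445 − 1(159.3) = 285.7
  B: 0 + 1(159.3) = 159.3
  A: 0 + 1(159.3) = 159.3
  E: 415 (inert)
Total out = 1853 mol/s; y_B = 159.3 / 1853 = 0.08597.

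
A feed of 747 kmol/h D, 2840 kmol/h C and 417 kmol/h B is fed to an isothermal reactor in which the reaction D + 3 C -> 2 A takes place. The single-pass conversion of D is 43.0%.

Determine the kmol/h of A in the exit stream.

D reacted = 0.43 × 747 = 321.2 kmol/h; ν_D = −1, so ξ = 321.2/1 = 321.2 kmol/h.
Outlet amounts (n = n₀ + ν ξ):
  D: 747 − 1(321.2) = 425.8
  C: 2840 − 3(321.2) = 1876
  A: 0 + 2(321.2) = 642.4
  B: 417 (inert)

642 kmol/h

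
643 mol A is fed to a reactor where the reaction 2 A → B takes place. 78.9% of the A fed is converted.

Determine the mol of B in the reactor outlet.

254 mol

A reacted = 0.789 × 643 = 507.3 mol; ν_A = −2, so ξ = 507.3/2 = 253.7 mol.
Outlet amounts (n = n₀ + ν ξ):
  A: 643 − 2(253.7) = 135.7
  B: 0 + 1(253.7) = 253.7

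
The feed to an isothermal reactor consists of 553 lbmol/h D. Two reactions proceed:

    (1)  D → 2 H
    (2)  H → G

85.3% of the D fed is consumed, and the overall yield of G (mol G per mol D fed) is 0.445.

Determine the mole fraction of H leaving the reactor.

0.681

Conversion of D: D consumed = 1ξ₁ = 0.853 × 553 → ξ₁ = 471.7 lbmol/h.
Yield of G: 1ξ₂ / 553 = 0.445 → ξ₂ = 246.1 lbmol/h.
Outlet amounts (n = n₀ + Σ ν·ξ):
  D: 553 − 1(471.7) = 81.29
  H: 0 + 2(471.7) − 1(246.1) = 697.3
  G: 0 + 1(246.1) = 246.1
Total out = 1025 lbmol/h; y_H = 697.3 / 1025 = 0.6805.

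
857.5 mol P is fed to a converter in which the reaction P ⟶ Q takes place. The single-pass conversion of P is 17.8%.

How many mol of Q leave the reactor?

153 mol

P reacted = 0.178 × 857.5 = 152.6 mol; ν_P = −1, so ξ = 152.6/1 = 152.6 mol.
Outlet amounts (n = n₀ + ν ξ):
  P: 857.5 − 1(152.6) = 704.9
  Q: 0 + 1(152.6) = 152.6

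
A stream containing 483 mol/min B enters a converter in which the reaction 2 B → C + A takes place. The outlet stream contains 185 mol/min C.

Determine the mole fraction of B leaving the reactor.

For C: n = n₀ + 1ξ → 185 = 0 + 1ξ, giving ξ = 185 mol/min.
Outlet amounts (n = n₀ + ν ξ):
  B: 483 − 2(185) = 113
  C: 0 + 1(185) = 185
  A: 0 + 1(185) = 185
Total out = 483 mol/min; y_B = 113 / 483 = 0.234.

0.234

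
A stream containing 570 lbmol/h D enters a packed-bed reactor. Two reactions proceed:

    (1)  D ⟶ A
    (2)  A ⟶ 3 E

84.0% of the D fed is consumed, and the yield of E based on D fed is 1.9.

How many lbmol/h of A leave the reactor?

Conversion of D: D consumed = 1ξ₁ = 0.84 × 570 → ξ₁ = 478.8 lbmol/h.
Yield of E: 3ξ₂ / 570 = 1.9 → ξ₂ = 361 lbmol/h.
Outlet amounts (n = n₀ + Σ ν·ξ):
  D: 570 − 1(478.8) = 91.2
  A: 0 + 1(478.8) − 1(361) = 117.8
  E: 0 + 3(361) = 1083

118 lbmol/h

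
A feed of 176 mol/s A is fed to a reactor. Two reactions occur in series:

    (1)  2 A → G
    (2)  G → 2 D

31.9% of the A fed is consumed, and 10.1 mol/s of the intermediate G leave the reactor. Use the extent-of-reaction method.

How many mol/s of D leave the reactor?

Conversion of A: A consumed = 2ξ₁ = 0.319 × 176 → ξ₁ = 28.07 mol/s.
G balance: n_G = 0 + 1ξ₁ − 1ξ₂ = 10.1 → ξ₂ = (1·28.07 − 10.1)/1 = 17.97 mol/s.
Outlet amounts (n = n₀ + Σ ν·ξ):
  A: 176 − 2(28.07) = 119.9
  G: 0 + 1(28.07) − 1(17.97) = 10.1
  D: 0 + 2(17.97) = 35.94

35.9 mol/s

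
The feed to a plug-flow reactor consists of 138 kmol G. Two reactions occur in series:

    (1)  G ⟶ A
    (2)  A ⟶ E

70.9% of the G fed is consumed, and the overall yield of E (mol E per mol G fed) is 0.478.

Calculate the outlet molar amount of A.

Conversion of G: G consumed = 1ξ₁ = 0.709 × 138 → ξ₁ = 97.84 kmol.
Yield of E: 1ξ₂ / 138 = 0.478 → ξ₂ = 65.96 kmol.
Outlet amounts (n = n₀ + Σ ν·ξ):
  G: 138 − 1(97.84) = 40.16
  A: 0 + 1(97.84) − 1(65.96) = 31.88
  E: 0 + 1(65.96) = 65.96

31.9 kmol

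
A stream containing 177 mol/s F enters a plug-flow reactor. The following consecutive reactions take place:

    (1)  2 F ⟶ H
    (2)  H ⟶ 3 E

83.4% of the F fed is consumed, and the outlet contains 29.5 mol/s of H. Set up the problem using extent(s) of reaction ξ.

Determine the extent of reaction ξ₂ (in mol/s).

Conversion of F: F consumed = 2ξ₁ = 0.834 × 177 → ξ₁ = 73.81 mol/s.
H balance: n_H = 0 + 1ξ₁ − 1ξ₂ = 29.5 → ξ₂ = (1·73.81 − 29.5)/1 = 44.31 mol/s.
Outlet amounts (n = n₀ + Σ ν·ξ):
  F: 177 − 2(73.81) = 29.38
  H: 0 + 1(73.81) − 1(44.31) = 29.5
  E: 0 + 3(44.31) = 132.9

ξ₂ = 44.3 mol/s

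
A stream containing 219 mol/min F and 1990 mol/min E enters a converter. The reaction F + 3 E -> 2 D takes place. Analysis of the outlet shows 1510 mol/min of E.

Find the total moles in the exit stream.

1890 mol/min

For E: n = n₀ − 3ξ → 1510 = 1990 − 3ξ, giving ξ = 160 mol/min.
Outlet amounts (n = n₀ + ν ξ):
  F: 219 − 1(160) = 59
  E: 1990 − 3(160) = 1510
  D: 0 + 2(160) = 320
Total out = 59 + 1510 + 320 = 1889 mol/min.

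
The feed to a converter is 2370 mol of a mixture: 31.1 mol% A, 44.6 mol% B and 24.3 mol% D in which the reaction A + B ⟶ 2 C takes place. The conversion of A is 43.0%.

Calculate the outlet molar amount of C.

634 mol

A reacted = 0.43 × 737.1 = 316.9 mol; ν_A = −1, so ξ = 316.9/1 = 316.9 mol.
Outlet amounts (n = n₀ + ν ξ):
  A: 737.1 − 1(316.9) = 420.1
  B: 1057 − 1(316.9) = 740.1
  C: 0 + 2(316.9) = 633.9
  D: 575.9 (inert)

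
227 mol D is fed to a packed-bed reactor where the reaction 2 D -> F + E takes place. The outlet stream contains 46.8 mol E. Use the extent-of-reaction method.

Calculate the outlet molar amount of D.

For E: n = n₀ + 1ξ → 46.8 = 0 + 1ξ, giving ξ = 46.8 mol.
Outlet amounts (n = n₀ + ν ξ):
  D: 227 − 2(46.8) = 133.4
  F: 0 + 1(46.8) = 46.8
  E: 0 + 1(46.8) = 46.8

133 mol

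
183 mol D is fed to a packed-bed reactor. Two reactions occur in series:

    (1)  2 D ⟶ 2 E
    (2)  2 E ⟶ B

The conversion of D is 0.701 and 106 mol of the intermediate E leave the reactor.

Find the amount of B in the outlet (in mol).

11.1 mol

Conversion of D: D consumed = 2ξ₁ = 0.701 × 183 → ξ₁ = 64.14 mol.
E balance: n_E = 0 + 2ξ₁ − 2ξ₂ = 106 → ξ₂ = (2·64.14 − 106)/2 = 11.14 mol.
Outlet amounts (n = n₀ + Σ ν·ξ):
  D: 183 − 2(64.14) = 54.72
  E: 0 + 2(64.14) − 2(11.14) = 106
  B: 0 + 1(11.14) = 11.14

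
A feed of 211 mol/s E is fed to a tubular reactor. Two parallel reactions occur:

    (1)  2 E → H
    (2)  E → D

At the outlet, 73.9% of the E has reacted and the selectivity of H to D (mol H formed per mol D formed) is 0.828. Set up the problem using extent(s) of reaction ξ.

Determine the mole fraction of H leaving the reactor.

0.299

Conversion of E: E consumed = 0.739 × 211 = 155.9 mol/s = 2ξ₁ + 1ξ₂.
Selectivity: 1ξ₁ / (1ξ₂) = 0.828 → ξ₁ = 0.828 ξ₂.
Substitute: (2·0.828 + 1) ξ₂ = 155.9 → ξ₂ = 58.71 mol/s, ξ₁ = 48.61 mol/s.
Outlet amounts (n = n₀ + Σ ν·ξ):
  E: 211 − 2(48.61) − 1(58.71) = 55.07
  H: 0 + 1(48.61) = 48.61
  D: 0 + 1(58.71) = 58.71
Total out = 162.4 mol/s; y_H = 48.61 / 162.4 = 0.2993.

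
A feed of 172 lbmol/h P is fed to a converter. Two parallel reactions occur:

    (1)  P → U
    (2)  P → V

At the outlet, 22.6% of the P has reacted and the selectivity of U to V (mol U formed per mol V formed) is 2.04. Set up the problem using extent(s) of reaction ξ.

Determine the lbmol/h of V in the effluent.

Conversion of P: P consumed = 0.226 × 172 = 38.87 lbmol/h = 1ξ₁ + 1ξ₂.
Selectivity: 1ξ₁ / (1ξ₂) = 2.04 → ξ₁ = 2.04 ξ₂.
Substitute: (1·2.04 + 1) ξ₂ = 38.87 → ξ₂ = 12.79 lbmol/h, ξ₁ = 26.09 lbmol/h.
Outlet amounts (n = n₀ + Σ ν·ξ):
  P: 172 − 1(26.09) − 1(12.79) = 133.1
  U: 0 + 1(26.09) = 26.09
  V: 0 + 1(12.79) = 12.79

12.8 lbmol/h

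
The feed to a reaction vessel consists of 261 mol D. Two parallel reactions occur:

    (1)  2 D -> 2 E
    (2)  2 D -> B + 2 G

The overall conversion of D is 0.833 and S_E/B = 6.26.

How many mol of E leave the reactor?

165 mol

Conversion of D: D consumed = 0.833 × 261 = 217.4 mol = 2ξ₁ + 2ξ₂.
Selectivity: 2ξ₁ / (1ξ₂) = 6.26 → ξ₁ = 3.13 ξ₂.
Substitute: (2·3.13 + 2) ξ₂ = 217.4 → ξ₂ = 26.32 mol, ξ₁ = 82.39 mol.
Outlet amounts (n = n₀ + Σ ν·ξ):
  D: 261 − 2(82.39) − 2(26.32) = 43.59
  E: 0 + 2(82.39) = 164.8
  B: 0 + 1(26.32) = 26.32
  G: 0 + 2(26.32) = 52.64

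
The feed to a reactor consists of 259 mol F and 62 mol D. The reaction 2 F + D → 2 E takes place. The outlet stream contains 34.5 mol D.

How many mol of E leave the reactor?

For D: n = n₀ − 1ξ → 34.5 = 62 − 1ξ, giving ξ = 27.5 mol.
Outlet amounts (n = n₀ + ν ξ):
  F: 259 − 2(27.5) = 204
  D: 62 − 1(27.5) = 34.5
  E: 0 + 2(27.5) = 55

55 mol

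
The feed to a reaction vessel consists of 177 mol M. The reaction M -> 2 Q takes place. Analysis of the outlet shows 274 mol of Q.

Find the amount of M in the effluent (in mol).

40 mol

For Q: n = n₀ + 2ξ → 274 = 0 + 2ξ, giving ξ = 137 mol.
Outlet amounts (n = n₀ + ν ξ):
  M: 177 − 1(137) = 40
  Q: 0 + 2(137) = 274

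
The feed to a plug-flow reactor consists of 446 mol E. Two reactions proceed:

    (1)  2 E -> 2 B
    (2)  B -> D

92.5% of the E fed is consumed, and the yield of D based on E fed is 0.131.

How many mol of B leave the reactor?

Conversion of E: E consumed = 2ξ₁ = 0.925 × 446 → ξ₁ = 206.3 mol.
Yield of D: 1ξ₂ / 446 = 0.131 → ξ₂ = 58.43 mol.
Outlet amounts (n = n₀ + Σ ν·ξ):
  E: 446 − 2(206.3) = 33.45
  B: 0 + 2(206.3) − 1(58.43) = 354.1
  D: 0 + 1(58.43) = 58.43

354 mol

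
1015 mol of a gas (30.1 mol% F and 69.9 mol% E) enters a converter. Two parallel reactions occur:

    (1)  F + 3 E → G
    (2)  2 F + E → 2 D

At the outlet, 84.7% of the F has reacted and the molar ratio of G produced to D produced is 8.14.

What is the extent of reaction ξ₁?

Conversion of F: F consumed = 0.847 × 305.5 = 258.8 mol = 1ξ₁ + 2ξ₂.
Selectivity: 1ξ₁ / (2ξ₂) = 8.14 → ξ₁ = 16.28 ξ₂.
Substitute: (1·16.28 + 2) ξ₂ = 258.8 → ξ₂ = 14.16 mol, ξ₁ = 230.5 mol.
Outlet amounts (n = n₀ + Σ ν·ξ):
  F: 305.5 − 1(230.5) − 2(14.16) = 46.74
  E: 709.5 − 3(230.5) − 1(14.16) = 3.951
  G: 0 + 1(230.5) = 230.5
  D: 0 + 2(14.16) = 28.31

ξ₁ = 230 mol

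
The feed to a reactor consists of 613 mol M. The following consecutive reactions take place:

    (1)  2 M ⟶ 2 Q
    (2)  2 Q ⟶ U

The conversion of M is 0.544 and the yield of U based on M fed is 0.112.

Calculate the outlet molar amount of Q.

196 mol

Conversion of M: M consumed = 2ξ₁ = 0.544 × 613 → ξ₁ = 166.7 mol.
Yield of U: 1ξ₂ / 613 = 0.112 → ξ₂ = 68.66 mol.
Outlet amounts (n = n₀ + Σ ν·ξ):
  M: 613 − 2(166.7) = 279.5
  Q: 0 + 2(166.7) − 2(68.66) = 196.2
  U: 0 + 1(68.66) = 68.66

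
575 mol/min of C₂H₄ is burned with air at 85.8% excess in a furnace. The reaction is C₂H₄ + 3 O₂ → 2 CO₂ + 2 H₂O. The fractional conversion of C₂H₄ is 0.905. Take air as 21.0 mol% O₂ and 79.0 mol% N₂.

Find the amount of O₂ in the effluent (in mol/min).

1640 mol/min

Stoichiometric O₂ = 3 × 575 = 1725 mol/min; O₂ fed = 1725 × 1.858 = 3205 mol/min.
N₂ fed = 3205 × 79/21 = 12060 mol/min.
Fuel reacted = 0.905 × 575 → ξ = 520.4 mol/min.
Outlet (n = n₀ + ν ξ):
  C₂H₄: 575 − 1(520.4) = 54.62
  O₂: 3205 − 3(520.4) = 1644
  N₂: 12060 (inert)
  CO₂: 0 + 2(520.4) = 1041
  H₂O: 0 + 2(520.4) = 1041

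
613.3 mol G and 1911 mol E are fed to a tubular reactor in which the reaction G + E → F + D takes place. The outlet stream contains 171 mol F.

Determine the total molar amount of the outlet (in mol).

For F: n = n₀ + 1ξ → 171 = 0 + 1ξ, giving ξ = 171 mol.
Outlet amounts (n = n₀ + ν ξ):
  G: 613.3 − 1(171) = 442.3
  E: 1911 − 1(171) = 1740
  F: 0 + 1(171) = 171
  D: 0 + 1(171) = 171
Total out = 442.3 + 1740 + 171 + 171 = 2524 mol.

2520 mol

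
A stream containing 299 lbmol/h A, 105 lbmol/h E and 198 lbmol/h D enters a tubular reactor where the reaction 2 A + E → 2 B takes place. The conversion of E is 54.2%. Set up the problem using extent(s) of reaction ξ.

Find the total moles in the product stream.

E reacted = 0.542 × 105 = 56.91 lbmol/h; ν_E = −1, so ξ = 56.91/1 = 56.91 lbmol/h.
Outlet amounts (n = n₀ + ν ξ):
  A: 299 − 2(56.91) = 185.2
  E: 105 − 1(56.91) = 48.09
  B: 0 + 2(56.91) = 113.8
  D: 198 (inert)
Total out = 185.2 + 48.09 + 113.8 + 198 = 545.1 lbmol/h.

545 lbmol/h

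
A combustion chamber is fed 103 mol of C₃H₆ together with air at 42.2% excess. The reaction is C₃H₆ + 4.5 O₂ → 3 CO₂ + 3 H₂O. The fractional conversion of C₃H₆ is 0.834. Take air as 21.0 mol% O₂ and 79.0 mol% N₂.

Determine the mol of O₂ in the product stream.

Stoichiometric O₂ = 4.5 × 103 = 463.5 mol; O₂ fed = 463.5 × 1.422 = 659.1 mol.
N₂ fed = 659.1 × 79/21 = 2479 mol.
Fuel reacted = 0.834 × 103 → ξ = 85.9 mol.
Outlet (n = n₀ + ν ξ):
  C₃H₆: 103 − 1(85.9) = 17.1
  O₂: 659.1 − 4.5(85.9) = 272.5
  N₂: 2479 (inert)
  CO₂: 0 + 3(85.9) = 257.7
  H₂O: 0 + 3(85.9) = 257.7

273 mol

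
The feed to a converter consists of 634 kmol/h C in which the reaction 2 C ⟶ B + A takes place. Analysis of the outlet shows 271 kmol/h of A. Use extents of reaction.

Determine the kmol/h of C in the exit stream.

92 kmol/h

For A: n = n₀ + 1ξ → 271 = 0 + 1ξ, giving ξ = 271 kmol/h.
Outlet amounts (n = n₀ + ν ξ):
  C: 634 − 2(271) = 92
  B: 0 + 1(271) = 271
  A: 0 + 1(271) = 271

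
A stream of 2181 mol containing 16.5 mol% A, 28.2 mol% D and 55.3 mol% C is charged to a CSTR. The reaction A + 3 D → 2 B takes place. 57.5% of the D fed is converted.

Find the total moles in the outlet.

D reacted = 0.575 × 615 = 353.6 mol; ν_D = −3, so ξ = 353.6/3 = 117.9 mol.
Outlet amounts (n = n₀ + ν ξ):
  A: 359.9 − 1(117.9) = 242
  D: 615 − 3(117.9) = 261.4
  B: 0 + 2(117.9) = 235.8
  C: 1206 (inert)
Total out = 242 + 261.4 + 235.8 + 1206 = 1945 mol.

1950 mol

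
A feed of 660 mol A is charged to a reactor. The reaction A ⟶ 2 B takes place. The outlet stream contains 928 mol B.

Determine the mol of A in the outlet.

196 mol

For B: n = n₀ + 2ξ → 928 = 0 + 2ξ, giving ξ = 464 mol.
Outlet amounts (n = n₀ + ν ξ):
  A: 660 − 1(464) = 196
  B: 0 + 2(464) = 928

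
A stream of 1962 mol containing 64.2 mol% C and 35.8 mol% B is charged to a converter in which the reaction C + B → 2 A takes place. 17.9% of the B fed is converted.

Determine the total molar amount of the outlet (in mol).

B reacted = 0.179 × 702.4 = 125.7 mol; ν_B = −1, so ξ = 125.7/1 = 125.7 mol.
Outlet amounts (n = n₀ + ν ξ):
  C: 1260 − 1(125.7) = 1134
  B: 702.4 − 1(125.7) = 576.7
  A: 0 + 2(125.7) = 251.5
Total out = 1134 + 576.7 + 251.5 = 1962 mol.

1960 mol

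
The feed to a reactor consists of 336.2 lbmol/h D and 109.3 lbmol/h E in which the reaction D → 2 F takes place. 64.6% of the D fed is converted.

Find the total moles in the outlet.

D reacted = 0.646 × 336.2 = 217.2 lbmol/h; ν_D = −1, so ξ = 217.2/1 = 217.2 lbmol/h.
Outlet amounts (n = n₀ + ν ξ):
  D: 336.2 − 1(217.2) = 119
  F: 0 + 2(217.2) = 434.4
  E: 109.3 (inert)
Total out = 119 + 434.4 + 109.3 = 662.7 lbmol/h.

663 lbmol/h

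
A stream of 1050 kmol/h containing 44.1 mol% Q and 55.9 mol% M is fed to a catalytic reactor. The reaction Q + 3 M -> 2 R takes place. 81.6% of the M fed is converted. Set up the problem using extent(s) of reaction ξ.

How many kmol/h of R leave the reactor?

M reacted = 0.816 × 587 = 479 kmol/h; ν_M = −3, so ξ = 479/3 = 159.7 kmol/h.
Outlet amounts (n = n₀ + ν ξ):
  Q: 463.1 − 1(159.7) = 303.4
  M: 587 − 3(159.7) = 108
  R: 0 + 2(159.7) = 319.3

319 kmol/h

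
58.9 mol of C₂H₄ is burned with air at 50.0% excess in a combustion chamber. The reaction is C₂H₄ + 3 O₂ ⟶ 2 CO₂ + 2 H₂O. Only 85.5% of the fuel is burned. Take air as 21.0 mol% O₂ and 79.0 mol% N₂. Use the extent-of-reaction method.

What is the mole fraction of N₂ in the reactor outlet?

0.755

Stoichiometric O₂ = 3 × 58.9 = 176.7 mol; O₂ fed = 176.7 × 1.500 = 265 mol.
N₂ fed = 265 × 79/21 = 997.1 mol.
Fuel reacted = 0.855 × 58.9 → ξ = 50.36 mol.
Outlet (n = n₀ + ν ξ):
  C₂H₄: 58.9 − 1(50.36) = 8.541
  O₂: 265 − 3(50.36) = 114
  N₂: 997.1 (inert)
  CO₂: 0 + 2(50.36) = 100.7
  H₂O: 0 + 2(50.36) = 100.7
Total out = 1321 mol; y_N₂ = 997.1 / 1321 = 0.7548.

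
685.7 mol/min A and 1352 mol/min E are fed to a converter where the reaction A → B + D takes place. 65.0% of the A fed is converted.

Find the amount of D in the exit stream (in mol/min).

446 mol/min

A reacted = 0.65 × 685.7 = 445.7 mol/min; ν_A = −1, so ξ = 445.7/1 = 445.7 mol/min.
Outlet amounts (n = n₀ + ν ξ):
  A: 685.7 − 1(445.7) = 240
  B: 0 + 1(445.7) = 445.7
  D: 0 + 1(445.7) = 445.7
  E: 1352 (inert)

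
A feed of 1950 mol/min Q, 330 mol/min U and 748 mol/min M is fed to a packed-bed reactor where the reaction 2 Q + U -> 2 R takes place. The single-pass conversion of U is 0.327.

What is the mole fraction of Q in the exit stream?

U reacted = 0.327 × 330 = 107.9 mol/min; ν_U = −1, so ξ = 107.9/1 = 107.9 mol/min.
Outlet amounts (n = n₀ + ν ξ):
  Q: 1950 − 2(107.9) = 1734
  U: 330 − 1(107.9) = 222.1
  R: 0 + 2(107.9) = 215.8
  M: 748 (inert)
Total out = 2920 mol/min; y_Q = 1734 / 2920 = 0.5939.

0.594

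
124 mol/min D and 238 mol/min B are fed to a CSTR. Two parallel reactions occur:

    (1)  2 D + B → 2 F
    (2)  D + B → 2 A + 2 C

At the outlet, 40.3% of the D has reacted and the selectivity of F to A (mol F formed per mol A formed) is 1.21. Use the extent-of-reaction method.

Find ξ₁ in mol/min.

Conversion of D: D consumed = 0.403 × 124 = 49.97 mol/min = 2ξ₁ + 1ξ₂.
Selectivity: 2ξ₁ / (2ξ₂) = 1.21 → ξ₁ = 1.21 ξ₂.
Substitute: (2·1.21 + 1) ξ₂ = 49.97 → ξ₂ = 14.61 mol/min, ξ₁ = 17.68 mol/min.
Outlet amounts (n = n₀ + Σ ν·ξ):
  D: 124 − 2(17.68) − 1(14.61) = 74.03
  B: 238 − 1(17.68) − 1(14.61) = 205.7
  F: 0 + 2(17.68) = 35.36
  A: 0 + 2(14.61) = 29.22
  C: 0 + 2(14.61) = 29.22

ξ₁ = 17.7 mol/min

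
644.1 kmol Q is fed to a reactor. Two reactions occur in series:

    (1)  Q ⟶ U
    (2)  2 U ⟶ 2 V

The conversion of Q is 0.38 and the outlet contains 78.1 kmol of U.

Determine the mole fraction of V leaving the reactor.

0.259

Conversion of Q: Q consumed = 1ξ₁ = 0.38 × 644.1 → ξ₁ = 244.8 kmol.
U balance: n_U = 0 + 1ξ₁ − 2ξ₂ = 78.1 → ξ₂ = (1·244.8 − 78.1)/2 = 83.33 kmol.
Outlet amounts (n = n₀ + Σ ν·ξ):
  Q: 644.1 − 1(244.8) = 399.3
  U: 0 + 1(244.8) − 2(83.33) = 78.1
  V: 0 + 2(83.33) = 166.7
Total out = 644.1 kmol; y_V = 166.7 / 644.1 = 0.2587.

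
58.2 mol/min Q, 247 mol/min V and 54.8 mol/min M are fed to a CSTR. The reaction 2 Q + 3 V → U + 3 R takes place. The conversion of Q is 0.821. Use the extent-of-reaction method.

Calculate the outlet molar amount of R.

71.7 mol/min

Q reacted = 0.821 × 58.2 = 47.78 mol/min; ν_Q = −2, so ξ = 47.78/2 = 23.89 mol/min.
Outlet amounts (n = n₀ + ν ξ):
  Q: 58.2 − 2(23.89) = 10.42
  V: 247 − 3(23.89) = 175.3
  U: 0 + 1(23.89) = 23.89
  R: 0 + 3(23.89) = 71.67
  M: 54.8 (inert)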